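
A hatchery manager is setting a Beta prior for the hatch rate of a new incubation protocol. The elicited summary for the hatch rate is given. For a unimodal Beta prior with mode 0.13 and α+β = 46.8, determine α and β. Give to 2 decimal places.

α = 6.82, β = 39.98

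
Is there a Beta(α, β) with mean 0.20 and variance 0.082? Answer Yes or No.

Yes

The Beta variance bound is σ² < μ(1−μ).
Here μ(1−μ) = 0.20×0.80 = 0.1600, and 0.082 < 0.1600.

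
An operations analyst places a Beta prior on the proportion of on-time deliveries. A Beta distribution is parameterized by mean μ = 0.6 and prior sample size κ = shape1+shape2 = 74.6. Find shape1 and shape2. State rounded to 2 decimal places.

shape1 = 44.76, shape2 = 29.84

Split κ in proportion μ : (1−μ): shape1 = 0.6·74.6 = 44.76, shape2 = 74.6 − 44.76 = 29.84.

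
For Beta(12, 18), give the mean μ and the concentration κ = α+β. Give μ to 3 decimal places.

μ = 0.400, κ = 30

κ = α+β = 12+18 = 30; μ = α/κ = 12/30 = 0.400.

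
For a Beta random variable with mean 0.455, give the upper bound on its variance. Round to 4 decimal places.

For fixed mean μ the Beta variance is μ(1−μ)/(α+β+1), increasing as α+β decreases.
Its least upper bound (not attained) is μ(1−μ) = 0.455·0.545 = 0.2480.

0.2480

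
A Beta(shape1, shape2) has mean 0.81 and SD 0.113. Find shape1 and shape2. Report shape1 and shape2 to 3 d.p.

Variance = 0.113² = 0.012769. The moment-matching identity shape1+shape2 = μ(1−μ)/Var − 1 gives
shape1+shape2 = 0.1539/0.012769 − 1 = 11.0526, so shape1 = μ·11.0526 = 8.953 and shape2 = (1−μ)·11.0526 = 2.100.

shape1 = 8.953, shape2 = 2.100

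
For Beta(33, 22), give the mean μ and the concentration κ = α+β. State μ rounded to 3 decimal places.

κ = α+β = 33+22 = 55; μ = α/κ = 33/55 = 0.600.

μ = 0.600, κ = 55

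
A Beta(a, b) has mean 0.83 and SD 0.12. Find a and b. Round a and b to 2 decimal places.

a = 7.30, b = 1.50

Variance = 0.12² = 0.0144. The moment-matching identity a+b = μ(1−μ)/Var − 1 gives
a+b = 0.1411/0.0144 − 1 = 8.7986, so a = μ·8.7986 = 7.30 and b = (1−μ)·8.7986 = 1.50.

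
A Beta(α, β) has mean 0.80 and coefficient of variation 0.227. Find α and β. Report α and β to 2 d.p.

α = 3.08, β = 0.77

σ = CV·μ = 0.227×0.80 = 0.18160, so σ² = 0.032979.
s+1 = μ(1−μ)/σ² = 0.1600/0.032979 = 4.8516, so s = α+β = 3.8516.
α = μs = 3.08, β = (1−μ)s = 0.77.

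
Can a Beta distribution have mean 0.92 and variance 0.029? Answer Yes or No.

Yes

A Beta with mean μ has variance μ(1−μ)/(α+β+1) < μ(1−μ).
Here μ(1−μ) = 0.92×0.08 = 0.0736, and 0.029 < 0.0736.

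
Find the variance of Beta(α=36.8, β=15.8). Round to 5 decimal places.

0.00392

μ = 36.8/52.6 = 0.699620; Var = μ(1−μ)/(α+β+1) = 0.2101519/53.6 = 0.00392.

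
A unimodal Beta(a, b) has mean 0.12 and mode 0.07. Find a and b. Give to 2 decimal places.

a = 2.06, b = 15.14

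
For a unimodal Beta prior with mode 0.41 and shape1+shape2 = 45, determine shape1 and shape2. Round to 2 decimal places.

shape1 = 18.63, shape2 = 26.37

Since the density peak of Beta(shape1,shape2) is at (shape1−1)/(shape1+shape2−2),
shape1 = 1 + 0.41(45−2) = 18.63 and shape2 = 45 − 18.63 = 26.37.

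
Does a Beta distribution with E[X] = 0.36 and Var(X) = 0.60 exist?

The Beta variance bound is σ² < μ(1−μ).
Here μ(1−μ) = 0.36×0.64 = 0.2304, and 0.60 ≥ 0.2304.

No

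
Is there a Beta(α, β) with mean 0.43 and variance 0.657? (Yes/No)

No

A Beta with mean μ has variance μ(1−μ)/(α+β+1) < μ(1−μ).
Here μ(1−μ) = 0.43×0.57 = 0.2451, and 0.657 ≥ 0.2451.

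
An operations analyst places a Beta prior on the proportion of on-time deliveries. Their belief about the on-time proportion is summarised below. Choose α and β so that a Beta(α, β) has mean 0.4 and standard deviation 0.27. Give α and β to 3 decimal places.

First σ² = 0.0729. Setting α = μn, β = (1−μ)n with n = α+β,
μ(1−μ)/(n+1) = 0.0729 ⇒ n+1 = 0.24/0.0729 = 3.2922 ⇒ n = 2.2922.
Hence α = 0.4×2.2922 = 0.917, β = 0.6×2.2922 = 1.375.

α = 0.917, β = 1.375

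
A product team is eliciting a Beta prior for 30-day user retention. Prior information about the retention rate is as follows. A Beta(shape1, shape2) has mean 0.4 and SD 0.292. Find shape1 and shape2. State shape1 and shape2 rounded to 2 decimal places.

First σ² = 0.085264. Setting shape1 = μn, shape2 = (1−μ)n with n = shape1+shape2,
μ(1−μ)/(n+1) = 0.085264 ⇒ n+1 = 0.24/0.085264 = 2.8148 ⇒ n = 1.8148.
Hence shape1 = 0.4×1.8148 = 0.73, shape2 = 0.6×1.8148 = 1.09.

shape1 = 0.73, shape2 = 1.09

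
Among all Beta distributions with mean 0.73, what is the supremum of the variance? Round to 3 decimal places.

For fixed mean μ the Beta variance is μ(1−μ)/(α+β+1), increasing as α+β decreases.
Its least upper bound (not attained) is μ(1−μ) = 0.73·0.27 = 0.197.

0.197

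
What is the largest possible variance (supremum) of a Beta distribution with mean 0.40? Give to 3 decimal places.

0.240

For fixed mean μ the Beta variance is μ(1−μ)/(α+β+1), increasing as α+β decreases.
Its least upper bound (not attained) is μ(1−μ) = 0.40·0.60 = 0.240.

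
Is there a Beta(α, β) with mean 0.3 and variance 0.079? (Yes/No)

Yes

The Beta variance bound is σ² < μ(1−μ).
Here μ(1−μ) = 0.3×0.7 = 0.21, and 0.079 < 0.21.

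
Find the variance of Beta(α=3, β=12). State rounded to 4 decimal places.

α+β = 15 and αβ = 36, so Var = αβ/[(α+β)²(α+β+1)] = 36/3600 = 0.0100.

0.0100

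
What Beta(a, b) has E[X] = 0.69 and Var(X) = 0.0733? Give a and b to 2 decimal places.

Let s = a+b. The Beta variance is μ(1−μ)/(s+1).
So s+1 = μ(1−μ)/σ² = (0.69×0.31)/0.0733 = 0.2139/0.0733 = 2.9181, giving s = 1.9181.
Then a = μs = 0.69×1.9181 = 1.32 and b = (1−μ)s = 0.31×1.9181 = 0.59.

a = 1.32, b = 0.59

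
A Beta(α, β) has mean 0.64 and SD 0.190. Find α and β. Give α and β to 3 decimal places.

α = 3.445, β = 1.938

σ² = 0.190² = 0.036100.
With s = α+β, Var = μ(1−μ)/(s+1), so s+1 = (0.64×0.36)/0.036100 = 6.3823 and s = 5.3823.
α = μs = 3.445, β = (1−μ)s = 1.938.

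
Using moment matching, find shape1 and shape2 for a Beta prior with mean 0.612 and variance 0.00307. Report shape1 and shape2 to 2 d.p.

shape1 = 46.72, shape2 = 29.62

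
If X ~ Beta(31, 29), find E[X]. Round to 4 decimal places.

E[X] = α/(α+β) = 31/60 = 0.5167.

0.5167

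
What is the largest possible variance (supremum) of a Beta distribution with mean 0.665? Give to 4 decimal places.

0.2228

For fixed mean μ the Beta variance is μ(1−μ)/(α+β+1), increasing as α+β decreases.
Its least upper bound (not attained) is μ(1−μ) = 0.665·0.335 = 0.2228.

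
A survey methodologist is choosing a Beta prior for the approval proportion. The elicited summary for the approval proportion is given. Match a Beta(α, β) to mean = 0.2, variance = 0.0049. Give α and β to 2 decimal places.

α = 6.33, β = 25.32

Write ν = α+β; then α = μν and Var = μ(1−μ)/(ν+1).
ν = μ(1−μ)/Var − 1 = 0.16/0.0049 − 1 = 31.6531.
α = 0.2·31.6531 = 6.33, β = 0.8·31.6531 = 25.32.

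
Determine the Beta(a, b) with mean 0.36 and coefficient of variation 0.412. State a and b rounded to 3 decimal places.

Var = (CV·μ)² = (0.412×0.36)² = 0.021999.
a+b = μ(1−μ)/Var − 1 = 0.2304/0.021999 − 1 = 9.4733.
Thus a = 0.36·9.4733 = 3.410 and b = 0.64·9.4733 = 6.063.

a = 3.410, b = 6.063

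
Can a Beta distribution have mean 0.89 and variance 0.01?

The Beta variance bound is σ² < μ(1−μ).
Here μ(1−μ) = 0.89×0.11 = 0.0979, and 0.01 < 0.0979.

Yes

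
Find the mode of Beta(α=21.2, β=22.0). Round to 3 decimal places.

0.490

The density x^(α−1)(1−x)^(β−1) is maximised at (α−1)/(α+β−2) = 20.2/41.2 = 0.490.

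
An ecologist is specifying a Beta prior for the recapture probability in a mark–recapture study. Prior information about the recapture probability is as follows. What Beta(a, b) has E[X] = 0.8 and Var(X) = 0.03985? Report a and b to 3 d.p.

a = 2.412, b = 0.603

Let s = a+b. The Beta variance is μ(1−μ)/(s+1).
So s+1 = μ(1−μ)/σ² = (0.8×0.2)/0.03985 = 0.16/0.03985 = 4.0151, giving s = 3.0151.
Then a = μs = 0.8×3.0151 = 2.412 and b = (1−μ)s = 0.2×3.0151 = 0.603.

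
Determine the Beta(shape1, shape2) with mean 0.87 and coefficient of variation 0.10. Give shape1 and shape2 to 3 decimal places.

shape1 = 12.130, shape2 = 1.813

Var = (CV·μ)² = (0.10×0.87)² = 0.007569.
shape1+shape2 = μ(1−μ)/Var − 1 = 0.1131/0.007569 − 1 = 13.9425.
Thus shape1 = 0.87·13.9425 = 12.130 and shape2 = 0.13·13.9425 = 1.813.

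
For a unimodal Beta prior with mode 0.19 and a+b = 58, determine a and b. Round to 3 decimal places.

a = 11.640, b = 46.360

Since the density peak of Beta(a,b) is at (a−1)/(a+b−2),
a = 1 + 0.19(58−2) = 11.640 and b = 58 − 11.640 = 46.360.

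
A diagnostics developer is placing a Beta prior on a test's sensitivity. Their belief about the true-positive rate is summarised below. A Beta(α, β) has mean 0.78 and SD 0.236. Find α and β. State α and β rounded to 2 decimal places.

α = 1.62, β = 0.46

σ² = 0.236² = 0.055696.
With s = α+β, Var = μ(1−μ)/(s+1), so s+1 = (0.78×0.22)/0.055696 = 3.0810 and s = 2.0810.
α = μs = 1.62, β = (1−μ)s = 0.46.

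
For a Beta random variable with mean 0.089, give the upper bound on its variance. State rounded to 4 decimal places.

For fixed mean μ the Beta variance is μ(1−μ)/(α+β+1), increasing as α+β decreases.
Its least upper bound (not attained) is μ(1−μ) = 0.089·0.911 = 0.0811.

0.0811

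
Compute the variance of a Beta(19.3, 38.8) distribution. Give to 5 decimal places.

0.00375

α+β = 58.1 and αβ = 748.84, so Var = αβ/[(α+β)²(α+β+1)] = 748.84/199498.551 = 0.00375.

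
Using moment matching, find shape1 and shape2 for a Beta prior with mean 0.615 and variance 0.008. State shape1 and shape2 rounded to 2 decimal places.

Write ν = shape1+shape2; then shape1 = μν and Var = μ(1−μ)/(ν+1).
ν = μ(1−μ)/Var − 1 = 0.236775/0.008 − 1 = 28.5969.
shape1 = 0.615·28.5969 = 17.59, shape2 = 0.385·28.5969 = 11.01.

shape1 = 17.59, shape2 = 11.01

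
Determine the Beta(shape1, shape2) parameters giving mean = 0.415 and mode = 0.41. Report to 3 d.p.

shape1 = 14.940, shape2 = 21.060

Let s = shape1+shape2. Mean gives shape1 = μs = 0.415s; mode gives (shape1−1)/(s−2) = 0.41.
Substituting: 0.415s − 1 = 0.41(s−2) = 0.41s − 0.82, so 0.005s = 0.18 and s = 36.0000.
Then shape1 = 0.415×36.0000 = 14.940 and shape2 = s−shape1 = 21.060.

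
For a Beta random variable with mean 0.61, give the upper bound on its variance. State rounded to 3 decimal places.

0.238

For fixed mean μ the Beta variance is μ(1−μ)/(α+β+1), increasing as α+β decreases.
Its least upper bound (not attained) is μ(1−μ) = 0.61·0.39 = 0.238.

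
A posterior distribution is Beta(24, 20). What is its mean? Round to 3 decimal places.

0.545

The Beta mean is α/(α+β) = 24/(24+20) = 0.545.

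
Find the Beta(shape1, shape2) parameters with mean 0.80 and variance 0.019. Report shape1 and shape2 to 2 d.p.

shape1 = 5.94, shape2 = 1.48

Write ν = shape1+shape2; then shape1 = μν and Var = μ(1−μ)/(ν+1).
ν = μ(1−μ)/Var − 1 = 0.1600/0.019 − 1 = 7.4211.
shape1 = 0.80·7.4211 = 5.94, shape2 = 0.20·7.4211 = 1.48.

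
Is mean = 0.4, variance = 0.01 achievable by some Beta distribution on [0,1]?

Yes

For any Beta, Var(X) < E[X]·(1−E[X]).
Here μ(1−μ) = 0.4×0.6 = 0.24, and 0.01 < 0.24.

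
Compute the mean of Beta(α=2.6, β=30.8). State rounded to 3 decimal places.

0.078

E[X] = α/(α+β) = 2.6/33.4 = 0.078.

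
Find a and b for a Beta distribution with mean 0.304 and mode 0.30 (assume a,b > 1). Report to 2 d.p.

a = 30.40, b = 69.60

Let s = a+b. Mean gives a = μs = 0.304s; mode gives (a−1)/(s−2) = 0.30.
Substituting: 0.304s − 1 = 0.30(s−2) = 0.30s − 0.60, so 0.004s = 0.40 and s = 100.0000.
Then a = 0.304×100.0000 = 30.40 and b = s−a = 69.60.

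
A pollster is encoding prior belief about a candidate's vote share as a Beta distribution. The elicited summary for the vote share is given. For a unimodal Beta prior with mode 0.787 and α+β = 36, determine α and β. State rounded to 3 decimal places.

α = 27.758, β = 8.242

Since the density peak of Beta(α,β) is at (α−1)/(α+β−2),
α = 1 + 0.787(36−2) = 27.758 and β = 36 − 27.758 = 8.242.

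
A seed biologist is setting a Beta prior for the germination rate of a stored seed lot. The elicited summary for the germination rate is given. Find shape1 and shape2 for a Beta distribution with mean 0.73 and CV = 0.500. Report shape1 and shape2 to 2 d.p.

shape1 = 0.35, shape2 = 0.13

Var = (CV·μ)² = (0.500×0.73)² = 0.133225.
shape1+shape2 = μ(1−μ)/Var − 1 = 0.1971/0.133225 − 1 = 0.4795.
Thus shape1 = 0.73·0.4795 = 0.35 and shape2 = 0.27·0.4795 = 0.13.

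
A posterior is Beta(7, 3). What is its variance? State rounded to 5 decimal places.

0.01909

μ = 7/10 = 0.700000; Var = μ(1−μ)/(α+β+1) = 0.2100000/11 = 0.01909.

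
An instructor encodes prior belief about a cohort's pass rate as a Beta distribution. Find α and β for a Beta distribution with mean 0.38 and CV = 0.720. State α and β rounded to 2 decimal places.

α = 0.82, β = 1.33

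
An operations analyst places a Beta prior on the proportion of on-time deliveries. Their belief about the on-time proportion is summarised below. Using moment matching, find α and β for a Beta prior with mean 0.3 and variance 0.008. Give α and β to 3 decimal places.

α = 7.575, β = 17.675

By moment matching, α+β = μ(1−μ)/σ² − 1 = (0.3·0.7)/0.008 − 1 = 26.2500 − 1 = 25.2500.
Since α/(α+β) = μ, α = 0.3·25.2500 = 7.575 and β = 0.7·25.2500 = 17.675.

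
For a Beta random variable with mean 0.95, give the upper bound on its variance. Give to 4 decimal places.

Var = μ(1−μ)/(α+β+1), which approaches μ(1−μ) as α+β → 0.
So the supremum is μ(1−μ) = 0.95×0.05 = 0.0475.

0.0475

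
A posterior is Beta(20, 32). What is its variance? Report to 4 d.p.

0.0045

α+β = 52 and αβ = 640, so Var = αβ/[(α+β)²(α+β+1)] = 640/143312 = 0.0045.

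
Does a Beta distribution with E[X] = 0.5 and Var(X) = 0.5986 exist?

No

The Beta variance bound is σ² < μ(1−μ).
Here μ(1−μ) = 0.5×0.5 = 0.25, and 0.5986 ≥ 0.25.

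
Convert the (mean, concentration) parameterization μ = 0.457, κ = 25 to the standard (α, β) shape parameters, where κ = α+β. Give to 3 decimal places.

α = 11.425, β = 13.575

Split κ in proportion μ : (1−μ): α = 0.457·25 = 11.425, β = 25 − 11.425 = 13.575.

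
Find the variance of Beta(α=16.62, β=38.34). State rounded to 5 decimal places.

0.00377

α+β = 54.96 and αβ = 637.2108, so Var = αβ/[(α+β)²(α+β+1)] = 637.2108/169032.865536 = 0.00377.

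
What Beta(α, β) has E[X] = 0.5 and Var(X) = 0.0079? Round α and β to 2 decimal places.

α = 15.32, β = 15.32

Let s = α+β. The Beta variance is μ(1−μ)/(s+1).
So s+1 = μ(1−μ)/σ² = (0.5×0.5)/0.0079 = 0.25/0.0079 = 31.6456, giving s = 30.6456.
Then α = μs = 0.5×30.6456 = 15.32 and β = (1−μ)s = 0.5×30.6456 = 15.32.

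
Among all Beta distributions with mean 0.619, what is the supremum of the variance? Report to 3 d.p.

0.236

Var = μ(1−μ)/(α+β+1), which approaches μ(1−μ) as α+β → 0.
So the supremum is μ(1−μ) = 0.619×0.381 = 0.236.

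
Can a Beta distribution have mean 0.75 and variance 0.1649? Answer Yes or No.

A Beta with mean μ has variance μ(1−μ)/(α+β+1) < μ(1−μ).
Here μ(1−μ) = 0.75×0.25 = 0.1875, and 0.1649 < 0.1875.

Yes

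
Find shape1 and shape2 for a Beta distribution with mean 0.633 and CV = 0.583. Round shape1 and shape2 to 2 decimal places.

σ = CV·μ = 0.583×0.633 = 0.36904, so σ² = 0.136190.
s+1 = μ(1−μ)/σ² = 0.232311/0.136190 = 1.7058, so s = shape1+shape2 = 0.7058.
shape1 = μs = 0.45, shape2 = (1−μ)s = 0.26.

shape1 = 0.45, shape2 = 0.26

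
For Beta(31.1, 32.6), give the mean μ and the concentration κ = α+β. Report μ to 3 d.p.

μ = 0.488, κ = 63.7

κ = α+β = 31.1+32.6 = 63.7; μ = α/κ = 31.1/63.7 = 0.488.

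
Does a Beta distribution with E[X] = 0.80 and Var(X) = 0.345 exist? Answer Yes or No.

A Beta with mean μ has variance μ(1−μ)/(α+β+1) < μ(1−μ).
Here μ(1−μ) = 0.80×0.20 = 0.1600, and 0.345 ≥ 0.1600.

No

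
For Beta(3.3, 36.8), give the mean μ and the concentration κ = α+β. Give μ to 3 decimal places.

μ = 0.082, κ = 40.1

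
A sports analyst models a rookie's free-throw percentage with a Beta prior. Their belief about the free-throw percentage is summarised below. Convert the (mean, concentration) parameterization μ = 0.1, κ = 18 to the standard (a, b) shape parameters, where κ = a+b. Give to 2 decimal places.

a = μκ = 0.1×18 = 1.80 and b = (1−μ)κ = 0.9×18 = 16.20.

a = 1.80, b = 16.20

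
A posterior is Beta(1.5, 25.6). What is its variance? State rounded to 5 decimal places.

0.00186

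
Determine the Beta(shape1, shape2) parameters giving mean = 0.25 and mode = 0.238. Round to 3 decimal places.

shape1 = 10.917, shape2 = 32.750

Let s = shape1+shape2. Mean gives shape1 = μs = 0.25s; mode gives (shape1−1)/(s−2) = 0.238.
Substituting: 0.25s − 1 = 0.238(s−2) = 0.238s − 0.476, so 0.012s = 0.524 and s = 43.6667.
Then shape1 = 0.25×43.6667 = 10.917 and shape2 = s−shape1 = 32.750.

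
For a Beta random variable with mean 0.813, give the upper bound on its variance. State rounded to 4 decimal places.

0.1520

Var = μ(1−μ)/(α+β+1), which approaches μ(1−μ) as α+β → 0.
So the supremum is μ(1−μ) = 0.813×0.187 = 0.1520.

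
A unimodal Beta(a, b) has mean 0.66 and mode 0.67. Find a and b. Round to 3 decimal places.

Let s = a+b. Mean gives a = μs = 0.66s; mode gives (a−1)/(s−2) = 0.67.
Substituting: 0.66s − 1 = 0.67(s−2) = 0.67s − 1.34, so -0.01s = -0.34 and s = 34.0000.
Then a = 0.66×34.0000 = 22.440 and b = s−a = 11.560.

a = 22.440, b = 11.560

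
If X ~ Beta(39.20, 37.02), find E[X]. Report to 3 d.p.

E[X] = α/(α+β) = 39.20/76.22 = 0.514.

0.514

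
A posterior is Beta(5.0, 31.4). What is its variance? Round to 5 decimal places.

0.00317

Var = αβ/[(α+β)²(α+β+1)] = (5.0×31.4)/(36.4²×37.4) = 157.00/49553.504 = 0.00317.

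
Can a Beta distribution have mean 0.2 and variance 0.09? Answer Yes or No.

A Beta with mean μ has variance μ(1−μ)/(α+β+1) < μ(1−μ).
Here μ(1−μ) = 0.2×0.8 = 0.16, and 0.09 < 0.16.

Yes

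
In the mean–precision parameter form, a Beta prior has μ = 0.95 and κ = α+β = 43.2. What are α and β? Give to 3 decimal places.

α = μκ = 0.95×43.2 = 41.040 and β = (1−μ)κ = 0.05×43.2 = 2.160.

α = 41.040, β = 2.160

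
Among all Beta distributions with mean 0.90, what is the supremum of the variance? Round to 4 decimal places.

Var = μ(1−μ)/(α+β+1), which approaches μ(1−μ) as α+β → 0.
So the supremum is μ(1−μ) = 0.90×0.10 = 0.0900.

0.0900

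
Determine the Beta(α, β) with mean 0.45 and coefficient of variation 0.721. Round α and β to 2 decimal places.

α = 0.61, β = 0.74

Var = (CV·μ)² = (0.721×0.45)² = 0.105268.
α+β = μ(1−μ)/Var − 1 = 0.2475/0.105268 − 1 = 1.3511.
Thus α = 0.45·1.3511 = 0.61 and β = 0.55·1.3511 = 0.74.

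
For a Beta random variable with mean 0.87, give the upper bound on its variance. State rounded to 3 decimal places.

0.113

Var = μ(1−μ)/(α+β+1), which approaches μ(1−μ) as α+β → 0.
So the supremum is μ(1−μ) = 0.87×0.13 = 0.113.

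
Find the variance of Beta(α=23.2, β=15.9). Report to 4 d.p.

0.0060

μ = 23.2/39.1 = 0.593350; Var = μ(1−μ)/(α+β+1) = 0.2412857/40.1 = 0.0060.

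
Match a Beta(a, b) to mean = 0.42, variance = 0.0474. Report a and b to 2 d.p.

a = 1.74, b = 2.40

Write ν = a+b; then a = μν and Var = μ(1−μ)/(ν+1).
ν = μ(1−μ)/Var − 1 = 0.2436/0.0474 − 1 = 4.1392.
a = 0.42·4.1392 = 1.74, b = 0.58·4.1392 = 2.40.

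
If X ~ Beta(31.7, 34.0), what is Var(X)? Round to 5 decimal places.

α+β = 65.7 and αβ = 1077.80, so Var = αβ/[(α+β)²(α+β+1)] = 1077.80/287909.883 = 0.00374.

0.00374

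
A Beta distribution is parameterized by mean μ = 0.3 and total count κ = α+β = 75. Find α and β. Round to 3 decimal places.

α = μκ = 0.3×75 = 22.500 and β = (1−μ)κ = 0.7×75 = 52.500.

α = 22.500, β = 52.500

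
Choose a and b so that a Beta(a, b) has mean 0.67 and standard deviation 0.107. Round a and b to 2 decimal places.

a = 12.27, b = 6.04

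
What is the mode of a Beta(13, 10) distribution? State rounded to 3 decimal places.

0.571

With α,β > 1, mode = (α−1)/(α+β−2) = 12/21 = 0.571.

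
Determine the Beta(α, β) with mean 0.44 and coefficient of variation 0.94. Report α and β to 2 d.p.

α = 0.19, β = 0.25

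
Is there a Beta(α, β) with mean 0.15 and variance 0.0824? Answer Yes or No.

Yes

For any Beta, Var(X) < E[X]·(1−E[X]).
Here μ(1−μ) = 0.15×0.85 = 0.1275, and 0.0824 < 0.1275.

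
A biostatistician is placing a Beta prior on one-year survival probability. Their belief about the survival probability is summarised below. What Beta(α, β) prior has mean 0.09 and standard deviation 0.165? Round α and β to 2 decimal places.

First σ² = 0.027225. Setting α = μn, β = (1−μ)n with n = α+β,
μ(1−μ)/(n+1) = 0.027225 ⇒ n+1 = 0.0819/0.027225 = 3.0083 ⇒ n = 2.0083.
Hence α = 0.09×2.0083 = 0.18, β = 0.91×2.0083 = 1.83.

α = 0.18, β = 1.83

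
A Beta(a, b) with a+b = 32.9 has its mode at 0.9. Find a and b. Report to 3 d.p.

a = 28.810, b = 4.090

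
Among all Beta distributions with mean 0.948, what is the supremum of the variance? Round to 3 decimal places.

0.049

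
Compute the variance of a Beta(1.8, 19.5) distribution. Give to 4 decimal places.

0.0035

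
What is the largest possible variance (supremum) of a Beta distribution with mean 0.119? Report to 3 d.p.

For fixed mean μ the Beta variance is μ(1−μ)/(α+β+1), increasing as α+β decreases.
Its least upper bound (not attained) is μ(1−μ) = 0.119·0.881 = 0.105.

0.105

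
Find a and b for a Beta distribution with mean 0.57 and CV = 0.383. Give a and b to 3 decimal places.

a = 2.361, b = 1.781

σ = CV·μ = 0.383×0.57 = 0.21831, so σ² = 0.047659.
s+1 = μ(1−μ)/σ² = 0.2451/0.047659 = 5.1428, so s = a+b = 4.1428.
a = μs = 2.361, b = (1−μ)s = 1.781.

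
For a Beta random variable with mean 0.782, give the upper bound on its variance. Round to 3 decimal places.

Var = μ(1−μ)/(α+β+1), which approaches μ(1−μ) as α+β → 0.
So the supremum is μ(1−μ) = 0.782×0.218 = 0.170.

0.170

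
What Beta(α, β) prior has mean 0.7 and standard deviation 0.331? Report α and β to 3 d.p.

α = 0.642, β = 0.275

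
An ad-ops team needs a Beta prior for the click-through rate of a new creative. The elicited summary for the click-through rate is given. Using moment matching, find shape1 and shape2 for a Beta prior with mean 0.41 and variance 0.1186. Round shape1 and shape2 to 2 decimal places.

shape1 = 0.43, shape2 = 0.61

Write ν = shape1+shape2; then shape1 = μν and Var = μ(1−μ)/(ν+1).
ν = μ(1−μ)/Var − 1 = 0.2419/0.1186 − 1 = 1.0396.
shape1 = 0.41·1.0396 = 0.43, shape2 = 0.59·1.0396 = 0.61.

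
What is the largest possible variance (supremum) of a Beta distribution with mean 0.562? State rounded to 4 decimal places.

0.2462

Var = μ(1−μ)/(α+β+1), which approaches μ(1−μ) as α+β → 0.
So the supremum is μ(1−μ) = 0.562×0.438 = 0.2462.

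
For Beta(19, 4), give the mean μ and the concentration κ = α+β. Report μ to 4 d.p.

κ = α+β = 19+4 = 23; μ = α/κ = 19/23 = 0.8261.

μ = 0.8261, κ = 23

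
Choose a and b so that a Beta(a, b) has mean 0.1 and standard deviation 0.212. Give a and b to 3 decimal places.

a = 0.100, b = 0.902

Variance = 0.212² = 0.044944. The moment-matching identity a+b = μ(1−μ)/Var − 1 gives
a+b = 0.09/0.044944 − 1 = 1.0025, so a = μ·1.0025 = 0.100 and b = (1−μ)·1.0025 = 0.902.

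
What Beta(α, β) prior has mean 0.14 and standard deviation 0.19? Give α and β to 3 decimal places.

α = 0.327, β = 2.008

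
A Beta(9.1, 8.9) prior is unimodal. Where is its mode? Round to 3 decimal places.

0.506

With α,β > 1, mode = (α−1)/(α+β−2) = 8.1/16.0 = 0.506.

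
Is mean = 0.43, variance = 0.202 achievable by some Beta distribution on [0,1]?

Yes

For any Beta, Var(X) < E[X]·(1−E[X]).
Here μ(1−μ) = 0.43×0.57 = 0.2451, and 0.202 < 0.2451.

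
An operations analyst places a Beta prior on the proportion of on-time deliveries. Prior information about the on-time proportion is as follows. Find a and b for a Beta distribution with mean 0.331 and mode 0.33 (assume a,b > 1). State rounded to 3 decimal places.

With s = a+b: μ = a/s and mode = (a−1)/(s−2). Eliminating a = μs,
μs − 1 = m(s−2) ⇒ s(μ−m) = 1−2m ⇒ s = 0.34/0.001 = 340.0000.
So a = μs = 112.540, b = (1−μ)s = 227.460.

a = 112.540, b = 227.460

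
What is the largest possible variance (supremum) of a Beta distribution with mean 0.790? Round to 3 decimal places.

0.166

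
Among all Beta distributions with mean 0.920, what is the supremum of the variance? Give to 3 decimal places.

0.074

Var = μ(1−μ)/(α+β+1), which approaches μ(1−μ) as α+β → 0.
So the supremum is μ(1−μ) = 0.920×0.080 = 0.074.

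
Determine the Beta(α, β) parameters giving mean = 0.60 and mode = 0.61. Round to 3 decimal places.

α = 13.200, β = 8.800

With s = α+β: μ = α/s and mode = (α−1)/(s−2). Eliminating α = μs,
μs − 1 = m(s−2) ⇒ s(μ−m) = 1−2m ⇒ s = -0.22/-0.01 = 22.0000.
So α = μs = 13.200, β = (1−μ)s = 8.800.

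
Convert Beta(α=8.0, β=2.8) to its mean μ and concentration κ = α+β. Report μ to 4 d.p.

κ = α+β = 8.0+2.8 = 10.8; μ = α/κ = 8.0/10.8 = 0.7407.

μ = 0.7407, κ = 10.8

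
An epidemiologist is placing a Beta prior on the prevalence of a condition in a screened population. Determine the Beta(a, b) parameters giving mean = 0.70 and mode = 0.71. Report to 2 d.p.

a = 29.40, b = 12.60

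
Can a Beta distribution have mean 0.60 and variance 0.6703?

No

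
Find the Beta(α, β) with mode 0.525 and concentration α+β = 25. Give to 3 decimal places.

α = 13.075, β = 11.925

For α,β>1 the mode is (α−1)/(α+β−2), so α = mode·(κ−2)+1 = 0.525×23+1 = 13.075.
And β = (1−mode)·(κ−2)+1 = 0.475×23+1 = 11.925.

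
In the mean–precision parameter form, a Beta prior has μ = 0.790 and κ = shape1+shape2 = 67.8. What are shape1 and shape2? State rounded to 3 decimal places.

Split κ in proportion μ : (1−μ): shape1 = 0.790·67.8 = 53.562, shape2 = 67.8 − 53.562 = 14.238.

shape1 = 53.562, shape2 = 14.238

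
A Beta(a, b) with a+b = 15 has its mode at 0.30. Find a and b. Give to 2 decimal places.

For a,b>1 the mode is (a−1)/(a+b−2), so a = mode·(κ−2)+1 = 0.30×13+1 = 4.90.
And b = (1−mode)·(κ−2)+1 = 0.70×13+1 = 10.10.

a = 4.90, b = 10.10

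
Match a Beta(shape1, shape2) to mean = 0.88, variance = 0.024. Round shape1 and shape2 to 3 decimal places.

By moment matching, shape1+shape2 = μ(1−μ)/σ² − 1 = (0.88·0.12)/0.024 − 1 = 4.4000 − 1 = 3.4000.
Since shape1/(shape1+shape2) = μ, shape1 = 0.88·3.4000 = 2.992 and shape2 = 0.12·3.4000 = 0.408.

shape1 = 2.992, shape2 = 0.408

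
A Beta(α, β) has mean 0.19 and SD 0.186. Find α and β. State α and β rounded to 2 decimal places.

α = 0.66, β = 2.79

Variance = 0.186² = 0.034596. The moment-matching identity α+β = μ(1−μ)/Var − 1 gives
α+β = 0.1539/0.034596 − 1 = 3.4485, so α = μ·3.4485 = 0.66 and β = (1−μ)·3.4485 = 2.79.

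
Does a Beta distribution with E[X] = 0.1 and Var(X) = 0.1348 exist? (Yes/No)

For any Beta, Var(X) < E[X]·(1−E[X]).
Here μ(1−μ) = 0.1×0.9 = 0.09, and 0.1348 ≥ 0.09.

No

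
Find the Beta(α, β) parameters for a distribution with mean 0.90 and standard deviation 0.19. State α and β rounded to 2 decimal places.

α = 1.34, β = 0.15

Variance = 0.19² = 0.0361. The moment-matching identity α+β = μ(1−μ)/Var − 1 gives
α+β = 0.0900/0.0361 − 1 = 1.4931, so α = μ·1.4931 = 1.34 and β = (1−μ)·1.4931 = 0.15.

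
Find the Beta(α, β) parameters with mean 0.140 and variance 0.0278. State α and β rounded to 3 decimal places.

α = 0.466, β = 2.865

By moment matching, α+β = μ(1−μ)/σ² − 1 = (0.140·0.860)/0.0278 − 1 = 4.3309 − 1 = 3.3309.
Since α/(α+β) = μ, α = 0.140·3.3309 = 0.466 and β = 0.860·3.3309 = 2.865.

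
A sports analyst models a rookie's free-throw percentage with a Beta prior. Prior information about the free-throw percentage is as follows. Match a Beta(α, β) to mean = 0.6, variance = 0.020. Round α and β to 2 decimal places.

By moment matching, α+β = μ(1−μ)/σ² − 1 = (0.6·0.4)/0.020 − 1 = 12.0000 − 1 = 11.0000.
Since α/(α+β) = μ, α = 0.6·11.0000 = 6.60 and β = 0.4·11.0000 = 4.40.

α = 6.60, β = 4.40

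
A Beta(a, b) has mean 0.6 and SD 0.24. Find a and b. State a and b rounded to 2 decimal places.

a = 1.90, b = 1.27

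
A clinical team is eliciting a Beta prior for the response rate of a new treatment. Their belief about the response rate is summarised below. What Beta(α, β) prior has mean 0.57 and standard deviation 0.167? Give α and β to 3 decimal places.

α = 4.439, β = 3.349

σ² = 0.167² = 0.027889.
With s = α+β, Var = μ(1−μ)/(s+1), so s+1 = (0.57×0.43)/0.027889 = 8.7884 and s = 7.7884.
α = μs = 4.439, β = (1−μ)s = 3.349.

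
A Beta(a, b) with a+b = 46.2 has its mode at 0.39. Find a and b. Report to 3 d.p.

a = 18.238, b = 27.962

Mode = (a−1)/(κ−2) with κ = a+b, so a−1 = 0.39·44.2 = 17.238.
a = 18.238; b = κ − a = 27.962.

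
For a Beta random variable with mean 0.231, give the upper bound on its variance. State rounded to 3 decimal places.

0.178

Var = μ(1−μ)/(α+β+1), which approaches μ(1−μ) as α+β → 0.
So the supremum is μ(1−μ) = 0.231×0.769 = 0.178.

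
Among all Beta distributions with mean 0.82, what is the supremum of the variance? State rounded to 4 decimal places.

Var = μ(1−μ)/(α+β+1), which approaches μ(1−μ) as α+β → 0.
So the supremum is μ(1−μ) = 0.82×0.18 = 0.1476.

0.1476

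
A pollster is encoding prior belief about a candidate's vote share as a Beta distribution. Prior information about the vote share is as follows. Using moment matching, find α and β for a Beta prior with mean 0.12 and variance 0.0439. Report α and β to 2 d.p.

By moment matching, α+β = μ(1−μ)/σ² − 1 = (0.12·0.88)/0.0439 − 1 = 2.4055 − 1 = 1.4055.
Since α/(α+β) = μ, α = 0.12·1.4055 = 0.17 and β = 0.88·1.4055 = 1.24.

α = 0.17, β = 1.24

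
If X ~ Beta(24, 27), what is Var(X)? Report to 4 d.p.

0.0048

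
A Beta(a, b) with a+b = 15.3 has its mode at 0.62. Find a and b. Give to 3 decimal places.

a = 9.246, b = 6.054

For a,b>1 the mode is (a−1)/(a+b−2), so a = mode·(κ−2)+1 = 0.62×13.3+1 = 9.246.
And b = (1−mode)·(κ−2)+1 = 0.38×13.3+1 = 6.054.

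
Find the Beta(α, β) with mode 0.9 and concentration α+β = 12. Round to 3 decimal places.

α = 10.000, β = 2.000

For α,β>1 the mode is (α−1)/(α+β−2), so α = mode·(κ−2)+1 = 0.9×10+1 = 10.000.
And β = (1−mode)·(κ−2)+1 = 0.1×10+1 = 2.000.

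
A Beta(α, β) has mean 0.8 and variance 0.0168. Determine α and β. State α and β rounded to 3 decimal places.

Write ν = α+β; then α = μν and Var = μ(1−μ)/(ν+1).
ν = μ(1−μ)/Var − 1 = 0.16/0.0168 − 1 = 8.5238.
α = 0.8·8.5238 = 6.819, β = 0.2·8.5238 = 1.705.

α = 6.819, β = 1.705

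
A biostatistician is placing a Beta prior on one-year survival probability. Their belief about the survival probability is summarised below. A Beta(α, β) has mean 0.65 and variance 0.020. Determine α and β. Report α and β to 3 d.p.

Let s = α+β. The Beta variance is μ(1−μ)/(s+1).
So s+1 = μ(1−μ)/σ² = (0.65×0.35)/0.020 = 0.2275/0.020 = 11.3750, giving s = 10.3750.
Then α = μs = 0.65×10.3750 = 6.744 and β = (1−μ)s = 0.35×10.3750 = 3.631.

α = 6.744, β = 3.631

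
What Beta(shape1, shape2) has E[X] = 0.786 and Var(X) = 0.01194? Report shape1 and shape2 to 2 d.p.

shape1 = 10.29, shape2 = 2.80

Write ν = shape1+shape2; then shape1 = μν and Var = μ(1−μ)/(ν+1).
ν = μ(1−μ)/Var − 1 = 0.168204/0.01194 − 1 = 13.0874.
shape1 = 0.786·13.0874 = 10.29, shape2 = 0.214·13.0874 = 2.80.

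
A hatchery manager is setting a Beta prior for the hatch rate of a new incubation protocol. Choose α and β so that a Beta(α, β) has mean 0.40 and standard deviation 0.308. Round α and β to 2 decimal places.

α = 0.61, β = 0.92

Variance = 0.308² = 0.094864. The moment-matching identity α+β = μ(1−μ)/Var − 1 gives
α+β = 0.2400/0.094864 − 1 = 1.5299, so α = μ·1.5299 = 0.61 and β = (1−μ)·1.5299 = 0.92.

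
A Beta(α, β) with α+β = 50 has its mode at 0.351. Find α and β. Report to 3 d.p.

α = 17.848, β = 32.152

For α,β>1 the mode is (α−1)/(α+β−2), so α = mode·(κ−2)+1 = 0.351×48+1 = 17.848.
And β = (1−mode)·(κ−2)+1 = 0.649×48+1 = 32.152.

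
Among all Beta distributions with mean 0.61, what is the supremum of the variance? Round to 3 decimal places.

0.238

Var = μ(1−μ)/(α+β+1), which approaches μ(1−μ) as α+β → 0.
So the supremum is μ(1−μ) = 0.61×0.39 = 0.238.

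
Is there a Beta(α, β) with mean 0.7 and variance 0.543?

A Beta with mean μ has variance μ(1−μ)/(α+β+1) < μ(1−μ).
Here μ(1−μ) = 0.7×0.3 = 0.21, and 0.543 ≥ 0.21.

No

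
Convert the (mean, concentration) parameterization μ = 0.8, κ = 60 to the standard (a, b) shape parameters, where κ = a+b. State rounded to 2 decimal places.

Split κ in proportion μ : (1−μ): a = 0.8·60 = 48.00, b = 60 − 48.00 = 12.00.

a = 48.00, b = 12.00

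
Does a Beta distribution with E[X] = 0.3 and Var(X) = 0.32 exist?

A Beta with mean μ has variance μ(1−μ)/(α+β+1) < μ(1−μ).
Here μ(1−μ) = 0.3×0.7 = 0.21, and 0.32 ≥ 0.21.

No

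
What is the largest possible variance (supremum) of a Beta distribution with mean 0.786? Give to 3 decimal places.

Var = μ(1−μ)/(α+β+1), which approaches μ(1−μ) as α+β → 0.
So the supremum is μ(1−μ) = 0.786×0.214 = 0.168.

0.168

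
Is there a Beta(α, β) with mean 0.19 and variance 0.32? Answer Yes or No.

No

The Beta variance bound is σ² < μ(1−μ).
Here μ(1−μ) = 0.19×0.81 = 0.1539, and 0.32 ≥ 0.1539.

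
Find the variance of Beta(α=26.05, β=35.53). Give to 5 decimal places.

α+β = 61.58 and αβ = 925.5565, so Var = αβ/[(α+β)²(α+β+1)] = 925.5565/237309.392712 = 0.00390.

0.00390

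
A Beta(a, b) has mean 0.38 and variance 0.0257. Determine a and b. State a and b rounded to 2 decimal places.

Let s = a+b. The Beta variance is μ(1−μ)/(s+1).
So s+1 = μ(1−μ)/σ² = (0.38×0.62)/0.0257 = 0.2356/0.0257 = 9.1673, giving s = 8.1673.
Then a = μs = 0.38×8.1673 = 3.10 and b = (1−μ)s = 0.62×8.1673 = 5.06.

a = 3.10, b = 5.06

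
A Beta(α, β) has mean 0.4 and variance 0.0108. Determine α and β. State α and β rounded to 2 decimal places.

Write ν = α+β; then α = μν and Var = μ(1−μ)/(ν+1).
ν = μ(1−μ)/Var − 1 = 0.24/0.0108 − 1 = 21.2222.
α = 0.4·21.2222 = 8.49, β = 0.6·21.2222 = 12.73.

α = 8.49, β = 12.73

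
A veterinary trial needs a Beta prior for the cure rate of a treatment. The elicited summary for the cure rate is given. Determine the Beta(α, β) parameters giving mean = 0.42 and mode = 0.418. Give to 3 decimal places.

Let s = α+β. Mean gives α = μs = 0.42s; mode gives (α−1)/(s−2) = 0.418.
Substituting: 0.42s − 1 = 0.418(s−2) = 0.418s − 0.836, so 0.002s = 0.164 and s = 82.0000.
Then α = 0.42×82.0000 = 34.440 and β = s−α = 47.560.

α = 34.440, β = 47.560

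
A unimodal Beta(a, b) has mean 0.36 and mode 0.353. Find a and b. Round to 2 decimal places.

With s = a+b: μ = a/s and mode = (a−1)/(s−2). Eliminating a = μs,
μs − 1 = m(s−2) ⇒ s(μ−m) = 1−2m ⇒ s = 0.294/0.007 = 42.0000.
So a = μs = 15.12, b = (1−μ)s = 26.88.

a = 15.12, b = 26.88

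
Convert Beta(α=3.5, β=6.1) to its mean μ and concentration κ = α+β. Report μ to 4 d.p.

κ = α+β = 3.5+6.1 = 9.6; μ = α/κ = 3.5/9.6 = 0.3646.

μ = 0.3646, κ = 9.6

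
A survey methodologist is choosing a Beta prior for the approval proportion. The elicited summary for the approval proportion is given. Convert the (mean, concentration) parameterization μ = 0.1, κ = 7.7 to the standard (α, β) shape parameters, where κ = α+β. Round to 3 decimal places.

α = μκ = 0.1×7.7 = 0.770 and β = (1−μ)κ = 0.9×7.7 = 6.930.

α = 0.770, β = 6.930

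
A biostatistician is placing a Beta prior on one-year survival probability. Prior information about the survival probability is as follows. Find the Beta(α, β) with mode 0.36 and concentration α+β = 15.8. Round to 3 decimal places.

α = 5.968, β = 9.832

Since the density peak of Beta(α,β) is at (α−1)/(α+β−2),
α = 1 + 0.36(15.8−2) = 5.968 and β = 15.8 − 5.968 = 9.832.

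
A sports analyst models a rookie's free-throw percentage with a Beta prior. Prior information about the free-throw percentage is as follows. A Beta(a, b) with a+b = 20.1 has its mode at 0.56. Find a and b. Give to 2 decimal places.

a = 11.14, b = 8.96

Mode = (a−1)/(κ−2) with κ = a+b, so a−1 = 0.56·18.1 = 10.14.
a = 11.14; b = κ − a = 8.96.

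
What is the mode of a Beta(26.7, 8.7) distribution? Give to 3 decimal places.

0.769

With α,β > 1, mode = (α−1)/(α+β−2) = 25.7/33.4 = 0.769.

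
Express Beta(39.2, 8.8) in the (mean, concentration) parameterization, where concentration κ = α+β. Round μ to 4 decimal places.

κ = α+β = 39.2+8.8 = 48.0; μ = α/κ = 39.2/48.0 = 0.8167.

μ = 0.8167, κ = 48.0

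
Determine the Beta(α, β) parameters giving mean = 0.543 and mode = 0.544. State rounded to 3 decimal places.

With s = α+β: μ = α/s and mode = (α−1)/(s−2). Eliminating α = μs,
μs − 1 = m(s−2) ⇒ s(μ−m) = 1−2m ⇒ s = -0.088/-0.001 = 88.0000.
So α = μs = 47.784, β = (1−μ)s = 40.216.

α = 47.784, β = 40.216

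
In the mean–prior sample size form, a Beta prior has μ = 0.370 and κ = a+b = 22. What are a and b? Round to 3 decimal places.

a = 8.140, b = 13.860

Split κ in proportion μ : (1−μ): a = 0.370·22 = 8.140, b = 22 − 8.140 = 13.860.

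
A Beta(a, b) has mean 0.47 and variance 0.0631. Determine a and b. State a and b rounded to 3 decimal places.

By moment matching, a+b = μ(1−μ)/σ² − 1 = (0.47·0.53)/0.0631 − 1 = 3.9477 − 1 = 2.9477.
Since a/(a+b) = μ, a = 0.47·2.9477 = 1.385 and b = 0.53·2.9477 = 1.562.

a = 1.385, b = 1.562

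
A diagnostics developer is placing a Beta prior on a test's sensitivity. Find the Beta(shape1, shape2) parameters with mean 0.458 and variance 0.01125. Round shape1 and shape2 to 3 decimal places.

Write ν = shape1+shape2; then shape1 = μν and Var = μ(1−μ)/(ν+1).
ν = μ(1−μ)/Var − 1 = 0.248236/0.01125 − 1 = 21.0654.
shape1 = 0.458·21.0654 = 9.648, shape2 = 0.542·21.0654 = 11.417.

shape1 = 9.648, shape2 = 11.417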